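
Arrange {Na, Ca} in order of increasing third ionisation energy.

Ca, Na

After 2 electrons have been removed, what remains? Na²⁺ is already 1 electron into the core; Ca²⁺ is the bare [Ar] core.
All of these are removing an electron from a noble-gas core or deeper; the smaller core (lower principal quantum number) is held far more tightly, and within a period the higher nuclear charge binds the same core more tightly.
Tabulated IE_3 (kJ/mol): Na 6910, Ca 4912.
Putting it together, IE_3: Ca < Na.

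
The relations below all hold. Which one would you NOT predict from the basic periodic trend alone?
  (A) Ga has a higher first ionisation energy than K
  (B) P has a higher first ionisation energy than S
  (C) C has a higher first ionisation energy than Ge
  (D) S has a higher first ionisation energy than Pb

(B)

The general trend: first ionisation energy increases across a period and decreases down a group.
(A) Ga (period 4, group 13) vs K (period 4, group 1): the stated order agrees with the simple trend.
(B) P (period 3, group 15) vs S (period 3, group 16): the stated order contradicts the simple trend.
(C) C (period 2, group 14) vs Ge (period 4, group 14): the stated order agrees with the simple trend.
(D) S (period 3, group 16) vs Pb (period 6, group 14): the stated order agrees with the simple trend.
The exception is (B): S (3p⁴) ionizes more easily than half-filled P (3p³) because the paired 3p electron in S is pushed out by e⁻–e⁻ repulsion.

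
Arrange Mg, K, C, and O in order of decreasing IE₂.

O, K, C, Mg

Consider each +1 ion: Mg⁺ still has 1 valence electron; K⁺ is the bare [Ar] core; C⁺ still has 3 valence electrons; O⁺ still has 5 valence electrons.
Usually core removal costs more than valence removal, but here the competition is close: a tightly held n=2 valence electron can cost more to remove than an n=3 core electron, so the actual values have to decide it.
Valence configurations: Mg⁺ [Ne]3s¹, C⁺ [He]2s²2p¹, O⁺ [He]2s²2p³.
Approximate IE_2 values (kJ/mol): Mg 1451, K 3052, C 2353, O 3388.
Hence IE_2: Mg < C < K < O.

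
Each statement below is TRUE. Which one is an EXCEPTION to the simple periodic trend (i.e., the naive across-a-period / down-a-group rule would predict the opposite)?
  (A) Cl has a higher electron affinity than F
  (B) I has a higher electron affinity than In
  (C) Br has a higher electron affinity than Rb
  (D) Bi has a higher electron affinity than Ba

(A)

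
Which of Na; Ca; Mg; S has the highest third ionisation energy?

Mg

After 2 electrons have been removed, what remains? Na²⁺ is already 1 electron into the core; Ca²⁺ is the bare [Ar] core; Mg²⁺ is the bare [Ne] core; S²⁺ still has 4 valence electrons.
Breaking into a closed-shell core is much more expensive than removing a leftover valence electron — Ca, Na and Mg have the largest IE_3 here.
Tabulated IE_3 (kJ/mol): Na 6910, Ca 4912, Mg 7733, S 3357.
Overall IE_3 order: S < Ca < Na < Mg.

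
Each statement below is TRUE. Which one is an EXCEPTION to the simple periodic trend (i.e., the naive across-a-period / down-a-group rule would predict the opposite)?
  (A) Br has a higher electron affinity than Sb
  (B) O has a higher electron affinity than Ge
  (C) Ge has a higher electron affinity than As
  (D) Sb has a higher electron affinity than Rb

The general trend: electron affinity increases across a period and decreases down a group.
(A) Br (period 4, group 17) vs Sb (period 5, group 15): the stated order agrees with the simple trend.
(B) O (period 2, group 16) vs Ge (period 4, group 14): the stated order agrees with the simple trend.
(C) Ge (period 4, group 14) vs As (period 4, group 15): the stated order contradicts the simple trend.
(D) Sb (period 5, group 15) vs Rb (period 5, group 1): the stated order agrees with the simple trend.
The exception is (C): adding an electron to As's half-filled 4p³ is unfavourable, so Ge (4p²) has the more exothermic EA.

(C)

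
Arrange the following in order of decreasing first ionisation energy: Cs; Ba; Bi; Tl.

Bi, Tl, Ba, Cs

Cs is in period 6, group 1; Ba is in period 6, group 2; Tl is in period 6, group 13; Bi is in period 6, group 15.
First ionization energy rises across a period (greater Z_eff holds electrons more tightly) and falls down a group (valence electrons are farther from the nucleus).
All lie in period 6, so first ionization energy increases left to right.
So from highest to lowest: Bi > Tl > Ba > Cs.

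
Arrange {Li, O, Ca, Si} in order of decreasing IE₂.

Li > O > Si > Ca

After 1 electron has been removed, what remains? Li⁺ is the bare [He] core; O⁺ still has 5 valence electrons; Ca⁺ still has 1 valence electron; Si⁺ still has 3 valence electrons.
Breaking into a closed-shell core is much more expensive than removing a leftover valence electron — Li has the largest IE_2 here.
Valence configurations: O⁺ [He]2s²2p³, Ca⁺ [Ar]4s¹, Si⁺ [Ne]3s²3p¹.
The numbers (kJ/mol): Li 7298, O 3388, Ca 1145, Si 1577.
Putting it together, IE_2: Ca < Si < O < Li.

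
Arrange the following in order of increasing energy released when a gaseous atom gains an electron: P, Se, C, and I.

C is in period 2, group 14; P is in period 3, group 15; Se is in period 4, group 16; I is in period 5, group 17.
Adding an electron releases more energy for atoms nearer the top right (short of the noble gases).
A diagonal step moves right (one effect) and down (the opposite effect) at once.
C > P: the two effects oppose for this pair; the down-group effect wins (122 vs 72 kJ/mol).
Se > C: period and group pull opposite ways; the across-period shift dominates (195 vs 122 kJ/mol).
I > Se: the two effects oppose for this pair; the across-period effect wins (295 vs 195 kJ/mol).
For reference (kJ/mol): C 122, P 72, Se 195, I 295.
So from lowest to highest: P < C < Se < I.

P < C < Se < I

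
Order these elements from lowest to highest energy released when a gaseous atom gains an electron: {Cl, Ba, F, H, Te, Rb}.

H is in period 1, group 1; F is in period 2, group 17; Cl is in period 3, group 17; Rb is in period 5, group 1; Te is in period 5, group 16; Ba is in period 6, group 2.
EA tends to increase across a period and decrease down a group, though the pattern is less regular than for IE or radius.
Neither a single period nor a single group — weigh both effects.
Rb > Ba: the two effects oppose for this pair; the down-group effect wins (47 vs 14 kJ/mol).
H > Rb: H sits above Rb in group 1, so the down-group effect alone puts H higher.
Te > H: the two effects oppose for this pair; the across-period effect wins (190 vs 73 kJ/mol).
F > Te: both effects reinforce here, so F is clearly the higher of the two.
Cl > F: this pair runs against the simple trend — see the exception note.
Note the exception: Cl has a higher electron affinity than F, contrary to the simple trend — F's small 2p subshell makes the incoming electron feel strong e⁻–e⁻ repulsion, so Cl actually releases more energy on gaining an electron.
Tabulated electron affinity (kJ/mol): H 73, F 328, Cl 349, Rb 47, Te 190, Ba 14.
So from lowest to highest: Ba < Rb < H < Te < F < Cl.

Ba, Rb, H, Te, F, Cl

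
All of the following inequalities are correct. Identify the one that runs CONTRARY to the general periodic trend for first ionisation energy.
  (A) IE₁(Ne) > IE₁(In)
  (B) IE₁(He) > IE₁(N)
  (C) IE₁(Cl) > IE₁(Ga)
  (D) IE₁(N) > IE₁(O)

The general trend: first ionisation energy increases across a period and decreases down a group.
(A) Ne (period 2, group 18) vs In (period 5, group 13): the stated order agrees with the simple trend.
(B) He (period 1, group 18) vs N (period 2, group 15): the stated order agrees with the simple trend.
(C) Cl (period 3, group 17) vs Ga (period 4, group 13): the stated order agrees with the simple trend.
(D) N (period 2, group 15) vs O (period 2, group 16): the stated order contradicts the simple trend.
The exception is (D): pairing an electron in O's 2p⁴ costs repulsion energy, so O ionizes more easily than half-filled N (2p³).

(D)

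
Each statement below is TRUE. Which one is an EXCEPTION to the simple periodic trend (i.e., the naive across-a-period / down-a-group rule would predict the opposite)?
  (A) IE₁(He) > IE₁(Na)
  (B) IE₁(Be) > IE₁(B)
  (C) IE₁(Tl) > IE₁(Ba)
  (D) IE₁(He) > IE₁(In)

The general trend: first ionization energy increases across a period and decreases down a group.
(A) He (period 1, group 18) vs Na (period 3, group 1): the stated order agrees with the simple trend.
(B) Be (period 2, group 2) vs B (period 2, group 13): the stated order contradicts the simple trend.
(C) Tl (period 6, group 13) vs Ba (period 6, group 2): the stated order agrees with the simple trend.
(D) He (period 1, group 18) vs In (period 5, group 13): the stated order agrees with the simple trend.
The exception is (B): removing B's lone 2p electron is easier than breaking Be's filled 2s².

(B)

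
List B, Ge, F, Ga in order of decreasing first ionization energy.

B is in period 2, group 13; F is in period 2, group 17; Ga is in period 4, group 13; Ge is in period 4, group 14.
Across a period the outer electron is held more tightly (higher IE₁); down a group it sits in a higher shell, more shielded, and comes off more easily.
Neither a single period nor a single group — weigh both effects.
Ge > Ga: both are in period 4; the period trend gives Ge the larger value.
B > Ge: period and group pull opposite ways; the down-group shift dominates (801 vs 762 kJ/mol).
F > B: both are in period 2; the period trend gives F the larger value.
For reference (kJ/mol): B 801, F 1681, Ga 579, Ge 762.
So from highest to lowest: F > B > Ge > Ga.

F > B > Ge > Ga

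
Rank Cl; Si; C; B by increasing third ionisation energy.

Si, B, Cl, C

The third ionization energy removes an electron from the +2 ion. For each element: Cl²⁺ still has 5 valence electrons; Si²⁺ still has 2 valence electrons; C²⁺ still has 2 valence electrons; B²⁺ still has 1 valence electron.
All are still removing valence electrons, so compare the +2 ions as you would atoms: IE_3 generally rises across a period (higher Z_eff) and falls down a group (larger shell), subject to the usual subshell exceptions.
Valence configurations: Cl²⁺ [Ne]3s²3p³, Si²⁺ [Ne]3s², C²⁺ [He]2s², B²⁺ [He]2s¹.
Approximate IE_3 values (kJ/mol): Cl 3822, Si 3232, C 4620, B 3660.
Putting it together, IE_3: Si < B < Cl < C.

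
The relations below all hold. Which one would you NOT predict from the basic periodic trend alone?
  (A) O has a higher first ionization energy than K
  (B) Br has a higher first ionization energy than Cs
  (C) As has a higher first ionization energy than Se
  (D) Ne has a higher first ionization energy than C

The general trend: first ionization energy increases across a period and decreases down a group.
(A) O (period 2, group 16) vs K (period 4, group 1): the stated order agrees with the simple trend.
(B) Br (period 4, group 17) vs Cs (period 6, group 1): the stated order agrees with the simple trend.
(C) As (period 4, group 15) vs Se (period 4, group 16): the stated order contradicts the simple trend.
(D) Ne (period 2, group 18) vs C (period 2, group 14): the stated order agrees with the simple trend.
The exception is (C): Se (4p⁴) ionizes more easily than half-filled As (4p³).

(C)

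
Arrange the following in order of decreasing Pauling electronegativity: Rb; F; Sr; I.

F is in period 2, group 17; Rb is in period 5, group 1; Sr is in period 5, group 2; I is in period 5, group 17.
Smaller atoms with higher effective nuclear charge are more electronegative.
Here both period and group differ, so the two effects have to be weighed against each other.
Sr > Rb: Sr lies to the right of Rb in period 5, so the across-period effect alone puts Sr higher.
I > Sr: both are in period 5; the period trend gives I the larger value.
F > I: F sits above I in group 17, so the down-group effect alone puts F higher.
Tabulated electronegativity (Pauling): F 3.98, Rb 0.82, Sr 0.95, I 2.66.
So from highest to lowest: F > I > Sr > Rb.

F > I > Sr > Rb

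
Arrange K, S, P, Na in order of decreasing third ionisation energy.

Na > K > S > P

IE_3 is the cost of taking one more electron from the +2 cation: K²⁺ is already 1 electron into the core; S²⁺ still has 4 valence electrons; P²⁺ still has 3 valence electrons; Na²⁺ is already 1 electron into the core.
Core electrons are held far more tightly than valence electrons, so K and Na top the IE_3 order.
Valence configurations: S²⁺ [Ne]3s²3p², P²⁺ [Ne]3s²3p¹.
The numbers (kJ/mol): K 4420, S 3357, P 2914, Na 6910.
Hence IE_3: P < S < K < Na.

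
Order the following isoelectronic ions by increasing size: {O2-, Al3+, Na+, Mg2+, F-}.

All of these have 10 electrons, so size is governed by nuclear charge alone: the more protons, the stronger the pull on the same electron cloud, and the smaller the ion.
Nuclear charges: Al3+ (Z=13), Mg2+ (Z=12), Na+ (Z=11), F- (Z=9), O2- (Z=8).
Smallest to largest: Al3+ < Mg2+ < Na+ < F- < O2-.

Al3+, Mg2+, Na+, F-, O2-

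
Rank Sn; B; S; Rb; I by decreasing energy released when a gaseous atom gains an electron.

I > S > Sn > Rb > B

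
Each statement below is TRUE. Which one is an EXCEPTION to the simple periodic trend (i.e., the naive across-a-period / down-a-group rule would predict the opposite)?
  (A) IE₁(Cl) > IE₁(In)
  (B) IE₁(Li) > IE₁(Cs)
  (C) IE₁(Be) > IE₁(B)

The general trend: first ionisation energy increases across a period and decreases down a group.
(A) Cl (period 3, group 17) vs In (period 5, group 13): the stated order agrees with the simple trend.
(B) Li (period 2, group 1) vs Cs (period 6, group 1): the stated order agrees with the simple trend.
(C) Be (period 2, group 2) vs B (period 2, group 13): the stated order contradicts the simple trend.
The exception is (C): removing B's lone 2p electron is easier than breaking Be's filled 2s².

(C)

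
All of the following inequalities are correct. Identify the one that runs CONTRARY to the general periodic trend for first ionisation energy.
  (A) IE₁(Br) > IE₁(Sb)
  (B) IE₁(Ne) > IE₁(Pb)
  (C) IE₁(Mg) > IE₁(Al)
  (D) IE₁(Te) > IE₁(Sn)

(C)

The general trend: first ionisation energy increases across a period and decreases down a group.
(A) Br (period 4, group 17) vs Sb (period 5, group 15): the stated order agrees with the simple trend.
(B) Ne (period 2, group 18) vs Pb (period 6, group 14): the stated order agrees with the simple trend.
(C) Mg (period 3, group 2) vs Al (period 3, group 13): the stated order contradicts the simple trend.
(D) Te (period 5, group 16) vs Sn (period 5, group 14): the stated order agrees with the simple trend.
The exception is (C): Al's single 3p electron is easier to remove than one from Mg's filled 3s².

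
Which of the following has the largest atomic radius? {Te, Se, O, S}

O is in period 2, group 16; S is in period 3, group 16; Se is in period 4, group 16; Te is in period 5, group 16.
Atomic radius shrinks across a period as nuclear charge pulls the same shell inward, and grows down a group as new shells are added.
All are in group 16, so atomic radius increases down the group.
The largest atomic radius among these belongs to Te.

Te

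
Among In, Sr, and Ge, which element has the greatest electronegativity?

Ge

Electronegativity increases across a period and decreases down a group, tracking effective nuclear charge and atomic size.
Here both period and group differ, so the two effects have to be weighed against each other.
In > Sr: In lies to the right of Sr in period 5, so the across-period effect alone puts In higher.
Ge > In: relative to In, both the across-period and down-group shifts push Ge's electronegativity up.
Approximate values (Pauling): Ge 2.01, Sr 0.95, In 1.78.
The greatest electronegativity among these belongs to Ge.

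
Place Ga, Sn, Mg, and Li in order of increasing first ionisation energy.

Li < Ga < Sn < Mg

Li is in period 2, group 1; Mg is in period 3, group 2; Ga is in period 4, group 13; Sn is in period 5, group 14.
IE₁ increases left→right with effective nuclear charge and decreases top→bottom as the valence shell moves farther out.
These sit on a diagonal, where the across-period and down-group effects partly cancel.
Ga > Li: period and group pull opposite ways; the across-period shift dominates (579 vs 520 kJ/mol).
Sn > Ga: the two effects oppose for this pair; the across-period effect wins (709 vs 579 kJ/mol).
Mg > Sn: the two effects oppose for this pair; the down-group effect wins (738 vs 709 kJ/mol).
For reference (kJ/mol): Li 520, Mg 738, Ga 579, Sn 709.
So from lowest to highest: Li < Ga < Sn < Mg.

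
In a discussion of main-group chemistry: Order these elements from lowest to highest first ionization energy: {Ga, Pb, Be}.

Ga < Pb < Be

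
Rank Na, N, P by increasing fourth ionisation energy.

Consider each +3 ion: Na³⁺ is already 2 electrons into the core; N³⁺ still has 2 valence electrons; P³⁺ still has 2 valence electrons.
Core electrons are held far more tightly than valence electrons, so Na tops the IE_4 order.
Valence configurations: N³⁺ [He]2s², P³⁺ [Ne]3s².
Tabulated IE_4 (kJ/mol): Na 9543, N 7475, P 4964.
Putting it together, IE_4: P < N < Na.

P < N < Na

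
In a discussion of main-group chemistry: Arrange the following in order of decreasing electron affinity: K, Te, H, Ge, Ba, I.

H is in period 1, group 1; K is in period 4, group 1; Ge is in period 4, group 14; Te is in period 5, group 16; I is in period 5, group 17; Ba is in period 6, group 2.
EA tends to increase across a period and decrease down a group, though the pattern is less regular than for IE or radius.
Neither a single period nor a single group — weigh both effects.
K > Ba: period and group pull opposite ways; the down-group shift dominates (48 vs 14 kJ/mol).
H > K: H sits above K in group 1, so the down-group effect alone puts H higher.
Ge > H: period and group pull opposite ways; the across-period shift dominates (119 vs 73 kJ/mol).
Te > Ge: period and group pull opposite ways; the across-period shift dominates (190 vs 119 kJ/mol).
I > Te: I lies to the right of Te in period 5, so the across-period effect alone puts I higher.
Approximate values (kJ/mol): H 73, K 48, Ge 119, Te 190, I 295, Ba 14.
So from highest to lowest: I > Te > Ge > H > K > Ba.

I > Te > Ge > H > K > Ba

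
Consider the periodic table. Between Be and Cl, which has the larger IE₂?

The second ionization energy removes an electron from the +1 ion. For each element: Be⁺ still has 1 valence electron; Cl⁺ still has 6 valence electrons.
All are still removing valence electrons, so compare the +1 ions as you would atoms: IE_2 generally rises across a period (higher Z_eff) and falls down a group (larger shell), subject to the usual subshell exceptions.
Valence configurations: Be⁺ [He]2s¹, Cl⁺ [Ne]3s²3p⁴.
The numbers (kJ/mol): Be 1757, Cl 2298.
Putting it together, IE_2: Be < Cl.

Cl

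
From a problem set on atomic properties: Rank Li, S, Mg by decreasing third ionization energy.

Li > Mg > S

IE_3 is the cost of taking one more electron from the +2 cation: Li²⁺ is already 1 electron into the core; S²⁺ still has 4 valence electrons; Mg²⁺ is the bare [Ne] core.
Pulling an electron out of a noble-gas core costs far more than removing a remaining valence electron, so Mg and Li sit at the high end of IE_3.
Tabulated IE_3 (kJ/mol): Li 11815, S 3357, Mg 7733.
Putting it together, IE_3: S < Mg < Li.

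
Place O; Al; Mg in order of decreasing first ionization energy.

O, Mg, Al

Across a period the outer electron is held more tightly (higher IE₁); down a group it sits in a higher shell, more shielded, and comes off more easily.
Here both period and group differ, so the two effects have to be weighed against each other.
Mg > Al: this pair runs against the simple trend — see the exception note.
O > Mg: both effects reinforce here, so O is clearly the higher of the two.
Note the exception: Mg has a higher first ionization energy than Al, contrary to the simple trend — Al's single 3p electron is easier to remove than one from Mg's filled 3s².
Tabulated first ionization energy (kJ/mol): O 1314, Mg 738, Al 578.
So from highest to lowest: O > Mg > Al.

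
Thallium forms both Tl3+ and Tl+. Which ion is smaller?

Both ions have Z = 81 protons, but Tl3+ has lost more electrons, so its remaining electrons feel a larger effective nuclear charge per electron and are pulled in more tightly.
Higher positive charge → smaller ion, so Tl+ > Tl3+.

Tl3+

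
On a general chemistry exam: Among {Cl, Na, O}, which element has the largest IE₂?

The second ionization energy removes an electron from the +1 ion. For each element: Cl⁺ still has 6 valence electrons; Na⁺ is the bare [Ne] core; O⁺ still has 5 valence electrons.
Breaking into a closed-shell core is much more expensive than removing a leftover valence electron — Na has the largest IE_2 here.
Valence configurations: Cl⁺ [Ne]3s²3p⁴, O⁺ [He]2s²2p³.
The numbers (kJ/mol): Cl 2298, Na 4562, O 3388.
Hence IE_2: Cl < O < Na.

Na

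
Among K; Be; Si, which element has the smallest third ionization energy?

Si

The third ionization energy removes an electron from the +2 ion. For each element: K²⁺ is already 1 electron into the core; Be²⁺ is the bare [He] core; Si²⁺ still has 2 valence electrons.
Pulling an electron out of a noble-gas core costs far more than removing a remaining valence electron, so K and Be sit at the high end of IE_3.
Approximate IE_3 values (kJ/mol): K 4420, Be 14849, Si 3232.
Putting it together, IE_3: Si < K < Be.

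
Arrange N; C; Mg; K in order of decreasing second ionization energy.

K > N > C > Mg

After 1 electron has been removed, what remains? N⁺ still has 4 valence electrons; C⁺ still has 3 valence electrons; Mg⁺ still has 1 valence electron; K⁺ is the bare [Ar] core.
Pulling an electron out of a noble-gas core costs far more than removing a remaining valence electron, so K sits at the high end of IE_2.
Valence configurations: N⁺ [He]2s²2p², C⁺ [He]2s²2p¹, Mg⁺ [Ne]3s¹.
The numbers (kJ/mol): N 2856, C 2353, Mg 1451, K 3052.
Overall IE_2 order: Mg < C < N < K.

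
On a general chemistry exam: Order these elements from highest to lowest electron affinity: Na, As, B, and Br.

B is in period 2, group 13; Na is in period 3, group 1; As is in period 4, group 15; Br is in period 4, group 17.
Atoms with high Z_eff and room in the valence shell (especially the halogens) have the most exothermic electron affinities.
Neither a single period nor a single group — weigh both effects.
Na > B: this pair runs against the simple trend — see the exception note.
As > Na: period and group pull opposite ways; the across-period shift dominates (78 vs 53 kJ/mol).
Br > As: Br lies to the right of As in period 4, so the across-period effect alone puts Br higher.
Note the exception: Na has a higher electron affinity than B, contrary to the simple trend — B's ns²np¹ configuration gives only a small electron affinity — the sparsely filled np subshell binds an added electron weakly.
Approximate values (kJ/mol): B 27, Na 53, As 78, Br 325.
So from highest to lowest: Br > As > Na > B.

Br, As, Na, B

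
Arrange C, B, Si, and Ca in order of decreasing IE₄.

B > Ca > C > Si

Consider each +3 ion: C³⁺ still has 1 valence electron; B³⁺ is the bare [He] core; Si³⁺ still has 1 valence electron; Ca³⁺ is already 1 electron into the core.
Pulling an electron out of a noble-gas core costs far more than removing a remaining valence electron, so Ca and B sit at the high end of IE_4.
Valence configurations: C³⁺ [He]2s¹, Si³⁺ [Ne]3s¹.
Approximate IE_4 values (kJ/mol): C 6223, B 25026, Si 4356, Ca 6491.
So the fourth ionization energies run Si < C < Ca < B.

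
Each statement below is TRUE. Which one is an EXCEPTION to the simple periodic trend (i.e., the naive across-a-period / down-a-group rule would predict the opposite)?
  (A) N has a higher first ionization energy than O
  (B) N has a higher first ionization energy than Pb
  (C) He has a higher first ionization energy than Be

The general trend: first ionization energy increases across a period and decreases down a group.
(A) N (period 2, group 15) vs O (period 2, group 16): the stated order contradicts the simple trend.
(B) N (period 2, group 15) vs Pb (period 6, group 14): the stated order agrees with the simple trend.
(C) He (period 1, group 18) vs Be (period 2, group 2): the stated order agrees with the simple trend.
The exception is (A): pairing an electron in O's 2p⁴ costs repulsion energy, so O ionizes more easily than half-filled N (2p³).

(A)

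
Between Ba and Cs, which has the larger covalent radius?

Cs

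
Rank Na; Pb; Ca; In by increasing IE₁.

Na is in period 3, group 1; Ca is in period 4, group 2; In is in period 5, group 13; Pb is in period 6, group 14.
Removing the outermost electron gets harder across a period and easier down a group.
A diagonal step moves right (one effect) and down (the opposite effect) at once.
In > Na: the two effects oppose for this pair; the across-period effect wins (558 vs 496 kJ/mol).
Ca > In: the two effects oppose for this pair; the down-group effect wins (590 vs 558 kJ/mol).
Pb > Ca: period and group pull opposite ways; the across-period shift dominates (716 vs 590 kJ/mol).
Tabulated first ionization energy (kJ/mol): Na 496, Ca 590, In 558, Pb 716.
So from lowest to highest: Na < In < Ca < Pb.

Na < In < Ca < Pb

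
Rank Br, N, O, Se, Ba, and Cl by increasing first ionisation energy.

Ba, Se, Br, Cl, O, N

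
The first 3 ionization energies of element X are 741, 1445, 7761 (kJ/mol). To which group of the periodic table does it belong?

Group 2

Look for the largest jump between consecutive ionization energies: IE3/IE2 ≈ 5.4, far larger than any earlier ratio.
That jump marks the point where a core electron is being removed. So the atom has 2 valence electrons.
A main-group element with 2 valence electrons is in group 2.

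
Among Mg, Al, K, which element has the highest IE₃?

Mg

IE_3 is the cost of taking one more electron from the +2 cation: Mg²⁺ is the bare [Ne] core; Al²⁺ still has 1 valence electron; K²⁺ is already 1 electron into the core.
Core electrons are held far more tightly than valence electrons, so K and Mg top the IE_3 order.
Approximate IE_3 values (kJ/mol): Mg 7733, Al 2745, K 4420.
Putting it together, IE_3: Al < K < Mg.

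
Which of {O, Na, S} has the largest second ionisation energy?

Na

Consider each +1 ion: O⁺ still has 5 valence electrons; Na⁺ is the bare [Ne] core; S⁺ still has 5 valence electrons.
Core electrons are held far more tightly than valence electrons, so Na tops the IE_2 order.
Valence configurations: O⁺ [He]2s²2p³, S⁺ [Ne]3s²3p³.
The numbers (kJ/mol): O 3388, Na 4562, S 2252.
Overall IE_2 order: S < O < Na.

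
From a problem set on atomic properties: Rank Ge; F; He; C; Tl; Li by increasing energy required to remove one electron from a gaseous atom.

Li < Tl < Ge < C < F < He

He is in period 1, group 18; Li is in period 2, group 1; C is in period 2, group 14; F is in period 2, group 17; Ge is in period 4, group 14; Tl is in period 6, group 13.
IE₁ increases left→right with effective nuclear charge and decreases top→bottom as the valence shell moves farther out.
Here both period and group differ, so the two effects have to be weighed against each other.
Tl > Li: the two effects oppose for this pair; the across-period effect wins (589 vs 520 kJ/mol).
Ge > Tl: both effects reinforce here, so Ge is clearly the higher of the two.
C > Ge: C sits above Ge in group 14, so the down-group effect alone puts C higher.
F > C: both are in period 2; the period trend gives F the larger value.
He > F: both effects reinforce here, so He is clearly the higher of the two.
Tabulated first ionization energy (kJ/mol): He 2372, Li 520, C 1086, F 1681, Ge 762, Tl 589.
So from lowest to highest: Li < Tl < Ge < C < F < He.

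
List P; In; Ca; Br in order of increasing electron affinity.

Ca, In, P, Br

P is in period 3, group 15; Ca is in period 4, group 2; Br is in period 4, group 17; In is in period 5, group 13.
Electron affinity generally becomes more exothermic across a period toward the halogens and less exothermic down a group.
These span different periods and groups, so the two trends combine.
In > Ca: the two effects oppose for this pair; the across-period effect wins (29 vs 2 kJ/mol).
P > In: relative to In, both the across-period and down-group shifts push P's electron affinity up.
Br > P: period and group pull opposite ways; the across-period shift dominates (325 vs 72 kJ/mol).
Approximate values (kJ/mol): P 72, Ca 2, Br 325, In 29.
So from lowest to highest: Ca < In < P < Br.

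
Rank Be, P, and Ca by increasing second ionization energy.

IE_2 is the cost of taking one more electron from the +1 cation: Be⁺ still has 1 valence electron; P⁺ still has 4 valence electrons; Ca⁺ still has 1 valence electron.
All are still removing valence electrons, so compare the +1 ions as you would atoms: IE_2 generally rises across a period (higher Z_eff) and falls down a group (larger shell), subject to the usual subshell exceptions.
Valence configurations: Be⁺ [He]2s¹, P⁺ [Ne]3s²3p², Ca⁺ [Ar]4s¹.
Tabulated IE_2 (kJ/mol): Be 1757, P 1907, Ca 1145.
Overall IE_2 order: Ca < Be < P.

Ca < Be < P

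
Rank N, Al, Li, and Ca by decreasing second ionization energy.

IE_2 is the cost of taking one more electron from the +1 cation: N⁺ still has 4 valence electrons; Al⁺ still has 2 valence electrons; Li⁺ is the bare [He] core; Ca⁺ still has 1 valence electron.
Pulling an electron out of a noble-gas core costs far more than removing a remaining valence electron, so Li sits at the high end of IE_2.
Valence configurations: N⁺ [He]2s²2p², Al⁺ [Ne]3s², Ca⁺ [Ar]4s¹.
The numbers (kJ/mol): N 2856, Al 1817, Li 7298, Ca 1145.
Hence IE_2: Ca < Al < N < Li.

Li > N > Al > Ca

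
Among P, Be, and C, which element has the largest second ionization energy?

C

The second ionization energy removes an electron from the +1 ion. For each element: P⁺ still has 4 valence electrons; Be⁺ still has 1 valence electron; C⁺ still has 3 valence electrons.
All are still removing valence electrons, so compare the +1 ions as you would atoms: IE_2 generally rises across a period (higher Z_eff) and falls down a group (larger shell), subject to the usual subshell exceptions.
Valence configurations: P⁺ [Ne]3s²3p², Be⁺ [He]2s¹, C⁺ [He]2s²2p¹.
Approximate IE_2 values (kJ/mol): P 1907, Be 1757, C 2353.
Hence IE_2: Be < P < C.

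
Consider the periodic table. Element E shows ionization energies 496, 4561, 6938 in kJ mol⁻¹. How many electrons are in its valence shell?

1

Look for the largest jump between consecutive ionization energies: IE2/IE1 ≈ 9.2, far larger than any earlier ratio.
That jump marks the point where a core electron is being removed. So the atom has 1 valence electron.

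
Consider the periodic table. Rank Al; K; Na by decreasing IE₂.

Na > K > Al

The second ionization energy removes an electron from the +1 ion. For each element: Al⁺ still has 2 valence electrons; K⁺ is the bare [Ar] core; Na⁺ is the bare [Ne] core.
Breaking into a closed-shell core is much more expensive than removing a leftover valence electron — K and Na have the largest IE_2 here.
Approximate IE_2 values (kJ/mol): Al 1817, K 3052, Na 4562.
Putting it together, IE_2: Al < K < Na.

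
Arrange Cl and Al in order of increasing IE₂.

The second ionization energy removes an electron from the +1 ion. For each element: Cl⁺ still has 6 valence electrons; Al⁺ still has 2 valence electrons.
All are still removing valence electrons, so compare the +1 ions as you would atoms: IE_2 generally rises across a period (higher Z_eff) and falls down a group (larger shell), subject to the usual subshell exceptions.
Valence configurations: Cl⁺ [Ne]3s²3p⁴, Al⁺ [Ne]3s².
Tabulated IE_2 (kJ/mol): Cl 2298, Al 1817.
Hence IE_2: Al < Cl.

Al < Cl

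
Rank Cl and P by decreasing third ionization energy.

The third ionization energy removes an electron from the +2 ion. For each element: Cl²⁺ still has 5 valence electrons; P²⁺ still has 3 valence electrons.
All are still removing valence electrons, so compare the +2 ions as you would atoms: IE_3 generally rises across a period (higher Z_eff) and falls down a group (larger shell), subject to the usual subshell exceptions.
Valence configurations: Cl²⁺ [Ne]3s²3p³, P²⁺ [Ne]3s²3p¹.
Tabulated IE_3 (kJ/mol): Cl 3822, P 2914.
Overall IE_3 order: P < Cl.

Cl > P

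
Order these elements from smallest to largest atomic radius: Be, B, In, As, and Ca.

Be is in period 2, group 2; B is in period 2, group 13; Ca is in period 4, group 2; As is in period 4, group 15; In is in period 5, group 13.
Across a period the added protons contract the valence shell; down a group each new principal shell makes the atom larger.
Here both period and group differ, so the two effects have to be weighed against each other.
Be > B: Be lies to the left of B in period 2, so the across-period effect alone puts Be larger.
As > Be: period and group pull opposite ways; the down-group shift dominates (121 vs 102 pm).
In > As: relative to As, both the across-period and down-group shifts push In's atomic radius up.
Ca > In: period and group pull opposite ways; the across-period shift dominates (171 vs 142 pm).
Tabulated atomic radius (pm): Be 102, B 85, Ca 171, As 121, In 142.
So from smallest to largest: B < Be < As < In < Ca.

B, Be, As, In, Ca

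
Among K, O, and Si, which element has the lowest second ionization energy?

After 1 electron has been removed, what remains? K⁺ is the bare [Ar] core; O⁺ still has 5 valence electrons; Si⁺ still has 3 valence electrons.
Usually core removal costs more than valence removal, but here the competition is close: a tightly held n=2 valence electron can cost more to remove than an n=3 core electron, so the actual values have to decide it.
Valence configurations: O⁺ [He]2s²2p³, Si⁺ [Ne]3s²3p¹.
Tabulated IE_2 (kJ/mol): K 3052, O 3388, Si 1577.
So the second ionization energies run Si < K < O.

Si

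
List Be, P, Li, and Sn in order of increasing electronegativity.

Li < Be < Sn < P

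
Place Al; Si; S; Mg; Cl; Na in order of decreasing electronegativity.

Cl, S, Si, Al, Mg, Na

Na is in period 3, group 1; Mg is in period 3, group 2; Al is in period 3, group 13; Si is in period 3, group 14; S is in period 3, group 16; Cl is in period 3, group 17.
Atoms toward the upper right of the periodic table pull bonding electrons most strongly.
All lie in period 3, so electronegativity increases left to right.
So from highest to lowest: Cl > S > Si > Al > Mg > Na.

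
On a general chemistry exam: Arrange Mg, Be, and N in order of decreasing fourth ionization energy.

Be > Mg > N

The fourth ionization energy removes an electron from the +3 ion. For each element: Mg³⁺ is already 1 electron into the core; Be³⁺ is already 1 electron into the core; N³⁺ still has 2 valence electrons.
Pulling an electron out of a noble-gas core costs far more than removing a remaining valence electron, so Mg and Be sit at the high end of IE_4.
Approximate IE_4 values (kJ/mol): Mg 10543, Be 21007, N 7475.
Hence IE_4: N < Mg < Be.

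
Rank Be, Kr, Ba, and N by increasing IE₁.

Ba < Be < Kr < N

Be is in period 2, group 2; N is in period 2, group 15; Kr is in period 4, group 18; Ba is in period 6, group 2.
Across a period the outer electron is held more tightly (higher IE₁); down a group it sits in a higher shell, more shielded, and comes off more easily.
Neither a single period nor a single group — weigh both effects.
Be > Ba: they share group 2; the group trend gives Be the larger value.
Kr > Be: period and group pull opposite ways; the across-period shift dominates (1351 vs 900 kJ/mol).
N > Kr: period and group pull opposite ways; the down-group shift dominates (1402 vs 1351 kJ/mol).
Tabulated first ionization energy (kJ/mol): Be 900, N 1402, Kr 1351, Ba 503.
So from lowest to highest: Ba < Be < Kr < N.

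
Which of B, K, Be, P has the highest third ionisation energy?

Be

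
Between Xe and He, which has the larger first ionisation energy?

Across a period the outer electron is held more tightly (higher IE₁); down a group it sits in a higher shell, more shielded, and comes off more easily.
All are in group 18, so first ionization energy increases up the group.
So He has the larger first ionisation energy (He > Xe).

He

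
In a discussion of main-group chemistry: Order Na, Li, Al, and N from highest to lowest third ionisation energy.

Li > Na > N > Al

After 2 electrons have been removed, what remains? Na²⁺ is already 1 electron into the core; Li²⁺ is already 1 electron into the core; Al²⁺ still has 1 valence electron; N²⁺ still has 3 valence electrons.
Breaking into a closed-shell core is much more expensive than removing a leftover valence electron — Na and Li have the largest IE_3 here.
Valence configurations: Al²⁺ [Ne]3s¹, N²⁺ [He]2s²2p¹.
The numbers (kJ/mol): Na 6910, Li 11815, Al 2745, N 4578.
Hence IE_3: Al < N < Na < Li.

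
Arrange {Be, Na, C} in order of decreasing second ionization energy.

The second ionization energy removes an electron from the +1 ion. For each element: Be⁺ still has 1 valence electron; Na⁺ is the bare [Ne] core; C⁺ still has 3 valence electrons.
Pulling an electron out of a noble-gas core costs far more than removing a remaining valence electron, so Na sits at the high end of IE_2.
Valence configurations: Be⁺ [He]2s¹, C⁺ [He]2s²2p¹.
The numbers (kJ/mol): Be 1757, Na 4562, C 2353.
Overall IE_2 order: Be < C < Na.

Na > C > Be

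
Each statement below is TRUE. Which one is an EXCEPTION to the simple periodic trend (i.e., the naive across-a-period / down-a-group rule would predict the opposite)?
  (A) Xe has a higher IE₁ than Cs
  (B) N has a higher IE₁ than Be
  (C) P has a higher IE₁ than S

The general trend: IE₁ increases across a period and decreases down a group.
(A) Xe (period 5, group 18) vs Cs (period 6, group 1): the stated order agrees with the simple trend.
(B) N (period 2, group 15) vs Be (period 2, group 2): the stated order agrees with the simple trend.
(C) P (period 3, group 15) vs S (period 3, group 16): the stated order contradicts the simple trend.
The exception is (C): S (3p⁴) ionizes more easily than half-filled P (3p³) because the paired 3p electron in S is pushed out by e⁻–e⁻ repulsion.

(C)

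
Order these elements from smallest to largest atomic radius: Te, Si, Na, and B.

B < Si < Te < Na

B is in period 2, group 13; Na is in period 3, group 1; Si is in period 3, group 14; Te is in period 5, group 16.
Radius decreases left→right (rising Z_eff, same n) and increases top→bottom (higher n).
Here both period and group differ, so the two effects have to be weighed against each other.
Si > B: period and group pull opposite ways; the down-group shift dominates (116 vs 85 pm).
Te > Si: the two effects oppose for this pair; the down-group effect wins (136 vs 116 pm).
Na > Te: the two effects oppose for this pair; the across-period effect wins (155 vs 136 pm).
Tabulated atomic radius (pm): B 85, Na 155, Si 116, Te 136.
So from smallest to largest: B < Si < Te < Na.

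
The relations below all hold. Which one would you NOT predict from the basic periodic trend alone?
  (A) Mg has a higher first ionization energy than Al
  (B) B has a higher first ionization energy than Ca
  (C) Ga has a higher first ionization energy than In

(A)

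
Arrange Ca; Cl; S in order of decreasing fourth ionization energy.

Ca, Cl, S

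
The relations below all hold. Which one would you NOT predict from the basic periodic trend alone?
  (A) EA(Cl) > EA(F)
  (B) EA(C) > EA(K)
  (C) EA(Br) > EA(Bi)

The general trend: electron affinity increases across a period and decreases down a group.
(A) Cl (period 3, group 17) vs F (period 2, group 17): the stated order contradicts the simple trend.
(B) C (period 2, group 14) vs K (period 4, group 1): the stated order agrees with the simple trend.
(C) Br (period 4, group 17) vs Bi (period 6, group 15): the stated order agrees with the simple trend.
The exception is (A): F's small 2p subshell makes the incoming electron feel strong e⁻–e⁻ repulsion, so Cl actually releases more energy on gaining an electron.

(A)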